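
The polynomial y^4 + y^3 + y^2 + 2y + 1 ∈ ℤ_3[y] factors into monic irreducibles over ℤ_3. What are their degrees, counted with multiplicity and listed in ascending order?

1, 1, 2

Write g(y) = y^4 + y^3 + y^2 + 2y + 1.
Roots in ℤ_3: g(0) = 1; g(1) = 0 → root; g(2) = 0 → root.
Linear factors from roots: (y + 2), (y + 1).
Complete factorization: g(y) = (y + 1)·(y + 2)·(y^2 + y + 2).
Factor degrees with multiplicity: 1 + 1 + 2 = 4.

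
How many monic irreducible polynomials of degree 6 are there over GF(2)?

9

x^(2^6) − x is the product of all monic irreducibles of degree dividing 6; Möbius inversion gives N = (1/6) Σ μ(6/d)·2^d.
Divisors of 6: 1, 2, 3, 6; μ(6/d) for each: 1, -1, -1, 1.
Σ = 2^1 − 2^2 − 2^3 + 2^6 = 54.
N = 54/6 = 9.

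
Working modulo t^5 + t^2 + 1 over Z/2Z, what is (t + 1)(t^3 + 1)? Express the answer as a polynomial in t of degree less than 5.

Multiply in Z/2Z[t]: (t + 1)·(t^3 + 1) = t^4 + t^3 + t + 1.
Reduced: t^4 + t^3 + t + 1.

t^4 + t^3 + t + 1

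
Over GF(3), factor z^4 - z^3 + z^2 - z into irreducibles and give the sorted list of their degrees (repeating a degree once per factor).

1, 1, 2

Write f(z) = z^4 - z^3 + z^2 - z.
Roots in GF(3): f(0) = 0 → root; f(1) = 0 → root; f(2) = 1.
Linear factors from roots: (z), (z - 1).
Complete factorization: f(z) = (z)·(z - 1)·(z^2 + 1).
Factor degrees with multiplicity: 1 + 1 + 2 = 4.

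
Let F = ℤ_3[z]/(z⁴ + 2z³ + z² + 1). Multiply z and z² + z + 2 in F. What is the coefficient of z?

Multiply in ℤ_3[z]: (z)·(z² + z + 2) = z³ + z² + 2z.
Reduced: z³ + z² + 2z.

2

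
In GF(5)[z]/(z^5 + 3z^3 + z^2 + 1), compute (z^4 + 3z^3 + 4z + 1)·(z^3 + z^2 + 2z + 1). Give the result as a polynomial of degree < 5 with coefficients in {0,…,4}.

3z^4 + 3z^3 + z^2 + 2z + 4

Multiply in GF(5)[z]: (z^4 + 3z^3 + 4z + 1)·(z^3 + z^2 + 2z + 1) = z^7 + 4z^6 + z^4 + 3z^3 + 4z^2 + z + 1.
Reduce using z^5 ≡ 2z^3 + 4z^2 + 4 (mod z^5 + 3z^3 + z^2 + 1).
Reduced: 3z^4 + 3z^3 + z^2 + 2z + 4.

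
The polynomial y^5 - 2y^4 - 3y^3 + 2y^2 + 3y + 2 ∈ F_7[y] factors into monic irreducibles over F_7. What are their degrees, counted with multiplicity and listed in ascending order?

2, 3

Write h(y) = y^5 - 2y^4 - 3y^3 + 2y^2 + 3y + 2.
Complete factorization: h(y) = (y^2 + 3y + 1)·(y^3 + 2y^2 - 3y + 2).
Factor degrees with multiplicity: 2 + 3 = 5.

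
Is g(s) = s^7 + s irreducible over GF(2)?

Check for roots in GF(2): g(0) = 0 → root; g(1) = 0 → root.
g(0) = 0, so (s) divides g(s); g is reducible.

No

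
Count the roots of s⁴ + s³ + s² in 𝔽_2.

Write g(s) = s⁴ + s³ + s².
Evaluate at each of the 2 elements of 𝔽_2:
g(0) = 0 → root; g(1) = 1.
Roots: {0}.

1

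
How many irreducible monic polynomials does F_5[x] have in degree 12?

20343700

Gauss's count: N_{5}(12) = (1/12) Σ_{d|12} μ(12/d)·5^d.
Divisors of 12: 1, 2, 3, 4, 6, 12; μ(12/d) for each: 0, 1, 0, -1, -1, 1.
Σ = 5^2 − 5^4 − 5^6 + 5^12 = 244124400.
N = 244124400/12 = 20343700.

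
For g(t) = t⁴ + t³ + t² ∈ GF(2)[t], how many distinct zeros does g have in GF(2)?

1

Evaluate at each of the 2 elements of GF(2):
g(0) = 0 → root; g(1) = 1.
Roots: {0}.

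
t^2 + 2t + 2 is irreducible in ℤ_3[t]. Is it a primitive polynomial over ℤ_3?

Yes

Write f(t) = t^2 + 2t + 2.
|GF(3^2)^×| = 3^2 − 1 = 8. Prime factorization: 8 = 2^3.
f is primitive ⇔ t has order 8 in GF(3)[t]/(f), i.e. t^(8/q) ≠ 1 for each prime q | 8.
t^(4) mod f = 2.
None equal 1, so t has full order 8; f is primitive.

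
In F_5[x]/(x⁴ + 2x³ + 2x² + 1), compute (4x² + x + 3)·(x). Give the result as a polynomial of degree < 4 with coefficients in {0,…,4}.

4x^3 + x^2 + 3x

Multiply in F_5[x]: (4x² + x + 3)·(x) = 4x³ + x² + 3x.
Reduced: 4x³ + x² + 3x.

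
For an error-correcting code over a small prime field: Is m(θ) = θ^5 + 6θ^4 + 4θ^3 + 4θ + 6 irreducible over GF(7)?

No

Check for roots in GF(7): m(0) = 6; m(1) = 0 → root; m(2) = 6; m(3) = 1; m(4) = 3; m(5) = 2; m(6) = 3.
m(1) = 0, so (θ − 1) divides m(θ); m is reducible.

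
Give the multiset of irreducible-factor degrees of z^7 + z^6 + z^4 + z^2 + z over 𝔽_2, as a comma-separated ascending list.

1, 2, 2, 2

Write h(z) = z^7 + z^6 + z^4 + z^2 + z.
Roots in 𝔽_2: h(0) = 0 → root; h(1) = 1.
Linear factors from roots: (z).
Complete factorization: h(z) = (z)·(z^2 + z + 1)^3.
Factor degrees with multiplicity: 1 + 2 + 2 + 2 = 7.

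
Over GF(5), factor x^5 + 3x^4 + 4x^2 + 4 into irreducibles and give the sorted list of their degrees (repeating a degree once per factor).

1, 1, 1, 2

Write h(x) = x^5 + 3x^4 + 4x^2 + 4.
Roots in GF(5): h(0) = 4; h(1) = 2; h(2) = 0 → root; h(3) = 1; h(4) = 0 → root.
Linear factors from roots: (x + 3), (x + 1).
Complete factorization: h(x) = (x + 3)·(x + 1)^2·(x^2 + 3x + 3).
Factor degrees with multiplicity: 1 + 1 + 1 + 2 = 5.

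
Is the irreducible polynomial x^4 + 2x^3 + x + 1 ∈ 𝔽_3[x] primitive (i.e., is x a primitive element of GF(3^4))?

No

Write f(x) = x^4 + 2x^3 + x + 1.
|GF(3^4)^×| = 3^4 − 1 = 80. Prime factorization: 80 = 2^4·5.
f is primitive ⇔ x has order 80 in GF(3)[x]/(f), i.e. x^(80/q) ≠ 1 for each prime q | 80.
x^(40) mod f = 1
x^(16) mod f = 2x^2 + 2x + 1.
Since x^(40) = 1, the order of x divides 40 < 80; not primitive.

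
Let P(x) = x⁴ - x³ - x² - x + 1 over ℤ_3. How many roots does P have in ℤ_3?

Evaluate at each of the 3 elements of ℤ_3:
P(0) = 1; P(1) = 2; P(2) = 0 → root.
Roots: {2}.

1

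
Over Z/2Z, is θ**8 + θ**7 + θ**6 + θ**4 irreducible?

No

Write f(θ) = θ**8 + θ**7 + θ**6 + θ**4.
Check for roots in Z/2Z: f(0) = 0 → root; f(1) = 0 → root.
f(0) = 0, so (θ) divides f(θ); f is reducible.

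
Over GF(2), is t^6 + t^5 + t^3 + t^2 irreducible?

No

Write f(t) = t^6 + t^5 + t^3 + t^2.
Check for roots in GF(2): f(0) = 0 → root; f(1) = 0 → root.
f(0) = 0, so (t) divides f(t); f is reducible.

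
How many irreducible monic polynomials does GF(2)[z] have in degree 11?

186

Gauss's count: N_{2}(11) = (1/11) Σ_{d|11} μ(11/d)·2^d.
Divisors of 11: 1, 11; μ(11/d) for each: -1, 1.
Σ = − 2^1 + 2^11 = 2046.
N = 2046/11 = 186.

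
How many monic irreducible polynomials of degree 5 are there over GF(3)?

48

Gauss's count: N_{3}(5) = (1/5) Σ_{d|5} μ(5/d)·3^d.
Divisors of 5: 1, 5; μ(5/d) for each: -1, 1.
Σ = − 3^1 + 3^5 = 240.
N = 240/5 = 48.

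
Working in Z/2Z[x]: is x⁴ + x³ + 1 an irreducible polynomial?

Write h(x) = x⁴ + x³ + 1.
Check for roots in Z/2Z: h(0) = 1; h(1) = 1.
No roots, so no linear factors.
Monic irreducibles of degree 2 over GF(2): x² + x + 1.
None of them divide h (all give nonzero remainder).
No irreducible factor of degree ≤ 2 exists, so h is irreducible over GF(2).

Yes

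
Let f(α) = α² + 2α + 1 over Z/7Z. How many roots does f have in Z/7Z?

Evaluate at each of the 7 elements of Z/7Z:
f(0) = 1; f(1) = 4; f(2) = 2; f(3) = 2; f(4) = 4; f(5) = 1; f(6) = 0 → root.
Roots: {6}.

1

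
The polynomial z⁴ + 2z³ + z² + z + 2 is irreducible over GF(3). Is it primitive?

Write f(z) = z⁴ + 2z³ + z² + z + 2.
|GF(3^4)^×| = 3^4 − 1 = 80. Prime factorization: 80 = 2^4·5.
f is primitive ⇔ z has order 80 in GF(3)[z]/(f), i.e. z^(80/q) ≠ 1 for each prime q | 80.
z^(40) mod f = 2.
z^(16) mod f = z³ + 1.
None equal 1, so z has full order 80; f is primitive.

Yes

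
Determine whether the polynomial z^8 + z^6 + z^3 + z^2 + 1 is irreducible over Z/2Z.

Write f(z) = z^8 + z^6 + z^3 + z^2 + 1.
Check for roots in Z/2Z: f(0) = 1; f(1) = 1.
No roots, so no linear factors.
Monic irreducibles of degree 2 over GF(2): z^2 + z + 1.
None of them divide f (all give nonzero remainder).
Monic irreducibles of degree 3 over GF(2): z^3 + z + 1, z^3 + z^2 + 1.
None of them divide f (all give nonzero remainder).
Monic irreducibles of degree 4 over GF(2): z^4 + z + 1, z^4 + z^3 + 1, z^4 + z^3 + z^2 + z + 1.
None of them divide f (all give nonzero remainder).
No irreducible factor of degree ≤ 4 exists, so f is irreducible over GF(2).

Yes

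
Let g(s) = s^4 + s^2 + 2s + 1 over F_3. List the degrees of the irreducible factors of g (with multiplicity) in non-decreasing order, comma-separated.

4

Roots in F_3: g(0) = 1; g(1) = 2; g(2) = 1.
Complete factorization: g(s) = (s^4 + s^2 + 2s + 1).
Factor degrees with multiplicity: 4 = 4.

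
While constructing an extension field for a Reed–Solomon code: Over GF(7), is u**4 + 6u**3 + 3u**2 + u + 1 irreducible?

No

Write h(u) = u**4 + 6u**3 + 3u**2 + u + 1.
Check for roots in GF(7): h(0) = 1; h(1) = 5; h(2) = 2; h(3) = 1; h(4) = 0 → root; h(5) = 0 → root; h(6) = 5.
h(4) = 0, so (u − 4) divides h(u); h is reducible.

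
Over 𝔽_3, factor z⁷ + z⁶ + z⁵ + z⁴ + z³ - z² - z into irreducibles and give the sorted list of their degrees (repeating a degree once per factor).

Write f(z) = z⁷ + z⁶ + z⁵ + z⁴ + z³ - z² - z.
Roots in 𝔽_3: f(0) = 0 → root; f(1) = 0 → root; f(2) = 2.
Linear factors from roots: (z), (z - 1).
Complete factorization: f(z) = (z)·(z - 1)·(z² + z - 1)·(z³ + z² - 1).
Factor degrees with multiplicity: 1 + 1 + 2 + 3 = 7.

1, 1, 2, 3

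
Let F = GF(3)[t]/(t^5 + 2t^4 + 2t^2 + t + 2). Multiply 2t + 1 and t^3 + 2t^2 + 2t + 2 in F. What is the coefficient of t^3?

2

Multiply in GF(3)[t]: (2t + 1)·(t^3 + 2t^2 + 2t + 2) = 2t^4 + 2t^3 + 2.
Reduced: 2t^4 + 2t^3 + 2.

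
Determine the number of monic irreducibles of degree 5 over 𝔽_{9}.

11808

By the necklace-counting formula, N_9(5) = (1/5) Σ_{d|5} μ(5/d)·9^d.
Divisors of 5: 1, 5; μ(5/d) for each: -1, 1.
Σ = − 9^1 + 9^5 = 59040.
N = 59040/5 = 11808.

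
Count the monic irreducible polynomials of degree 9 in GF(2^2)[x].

The number of monic irreducibles of degree 9 over GF(4) is (1/9)·Σ_{d∣9} μ(9/d) 4^d.
Divisors of 9: 1, 3, 9; μ(9/d) for each: 0, -1, 1.
Σ = − 4^3 + 4^9 = 262080.
N = 262080/9 = 29120.

29120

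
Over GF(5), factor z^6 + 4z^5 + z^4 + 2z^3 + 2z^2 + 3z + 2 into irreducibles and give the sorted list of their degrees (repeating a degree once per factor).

Write f(z) = z^6 + 4z^5 + z^4 + 2z^3 + 2z^2 + 3z + 2.
Roots in GF(5): f(0) = 2; f(1) = 0 → root; f(2) = 0 → root; f(3) = 0 → root; f(4) = 2.
Linear factors from roots: (z + 4), (z + 3), (z + 2).
Complete factorization: f(z) = (z + 3)·(z + 4)·(z + 2)^2·(z^2 + 3z + 4).
Factor degrees with multiplicity: 1 + 1 + 1 + 1 + 2 = 6.

1, 1, 1, 1, 2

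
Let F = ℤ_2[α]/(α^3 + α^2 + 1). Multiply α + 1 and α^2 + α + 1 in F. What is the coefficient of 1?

Multiply in ℤ_2[α]: (α + 1)·(α^2 + α + 1) = α^3 + 1.
Reduce using α^3 ≡ α^2 + 1 (mod α^3 + α^2 + 1).
Reduced: α^2.

0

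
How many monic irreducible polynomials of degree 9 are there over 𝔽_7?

The number of monic irreducibles of degree 9 over GF(7) is (1/9)·Σ_{d∣9} μ(9/d) 7^d.
Divisors of 9: 1, 3, 9; μ(9/d) for each: 0, -1, 1.
Σ = − 7^3 + 7^9 = 40353264.
N = 40353264/9 = 4483696.

4483696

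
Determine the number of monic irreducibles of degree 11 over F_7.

By the necklace-counting formula, N_7(11) = (1/11) Σ_{d|11} μ(11/d)·7^d.
Divisors of 11: 1, 11; μ(11/d) for each: -1, 1.
Σ = − 7^1 + 7^11 = 1977326736.
N = 1977326736/11 = 179756976.

179756976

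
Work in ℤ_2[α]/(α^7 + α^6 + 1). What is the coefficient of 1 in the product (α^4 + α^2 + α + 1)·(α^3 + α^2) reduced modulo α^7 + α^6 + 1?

1

Multiply in ℤ_2[α]: (α^4 + α^2 + α + 1)·(α^3 + α^2) = α^7 + α^6 + α^5 + α^2.
Reduce using α^7 ≡ α^6 + 1 (mod α^7 + α^6 + 1).
Reduced: α^5 + α^2 + 1.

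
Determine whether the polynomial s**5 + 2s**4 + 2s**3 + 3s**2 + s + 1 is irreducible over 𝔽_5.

Write f(s) = s**5 + 2s**4 + 2s**3 + 3s**2 + s + 1.
Check for roots in 𝔽_5: f(0) = 1; f(1) = 0 → root; f(2) = 0 → root; f(3) = 0 → root; f(4) = 2.
f(1) = 0, so (s − 1) divides f(s); f is reducible.

No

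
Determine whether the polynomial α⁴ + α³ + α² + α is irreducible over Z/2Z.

Write h(α) = α⁴ + α³ + α² + α.
Check for roots in Z/2Z: h(0) = 0 → root; h(1) = 0 → root.
h(0) = 0, so (α) divides h(α); h is reducible.

No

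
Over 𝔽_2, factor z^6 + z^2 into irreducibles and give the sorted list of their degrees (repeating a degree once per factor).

Write h(z) = z^6 + z^2.
Roots in 𝔽_2: h(0) = 0 → root; h(1) = 0 → root.
Linear factors from roots: (z), (z + 1).
Complete factorization: h(z) = (z)^2·(z + 1)^4.
Factor degrees with multiplicity: 1 + 1 + 1 + 1 + 1 + 1 = 6.

1, 1, 1, 1, 1, 1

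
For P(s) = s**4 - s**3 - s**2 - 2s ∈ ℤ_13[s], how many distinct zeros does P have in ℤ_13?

Evaluate at each of the 13 elements of ℤ_13:
P(0) = 0 → root; P(1) = 10; P(2) = 0 → root; P(3) = 0 → root; P(4) = 12; P(5) = 10; P(6) = 5; P(7) = 6; P(8) = 7; P(9) = 0 → root; P(10) = 1; P(11) = 11; P(12) = 3.
Roots: {0, 2, 3, 9}.

4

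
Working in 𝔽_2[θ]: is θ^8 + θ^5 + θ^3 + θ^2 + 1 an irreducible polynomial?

Yes

Write P(θ) = θ^8 + θ^5 + θ^3 + θ^2 + 1.
Check for roots in 𝔽_2: P(0) = 1; P(1) = 1.
No roots, so no linear factors.
Monic irreducibles of degree 2 over GF(2): θ^2 + θ + 1.
None of them divide P (all give nonzero remainder).
Monic irreducibles of degree 3 over GF(2): θ^3 + θ + 1, θ^3 + θ^2 + 1.
None of them divide P (all give nonzero remainder).
Monic irreducibles of degree 4 over GF(2): θ^4 + θ + 1, θ^4 + θ^3 + 1, θ^4 + θ^3 + θ^2 + θ + 1.
None of them divide P (all give nonzero remainder).
No irreducible factor of degree ≤ 4 exists, so P is irreducible over GF(2).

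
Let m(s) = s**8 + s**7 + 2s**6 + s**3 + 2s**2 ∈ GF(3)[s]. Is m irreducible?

Check for roots in GF(3): m(0) = 0 → root; m(1) = 1; m(2) = 0 → root.
m(0) = 0, so (s) divides m(s); m is reducible.

No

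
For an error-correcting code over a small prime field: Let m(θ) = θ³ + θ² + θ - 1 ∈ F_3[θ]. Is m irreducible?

Check for roots in F_3: m(0) = 2; m(1) = 2; m(2) = 1.
No roots. A degree-3 polynomial over a field with no linear factor is irreducible.

Yes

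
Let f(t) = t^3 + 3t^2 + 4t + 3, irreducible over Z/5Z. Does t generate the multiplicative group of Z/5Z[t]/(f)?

Yes

|GF(5^3)^×| = 5^3 − 1 = 124. Prime factorization: 124 = 2^2·31.
f is primitive ⇔ t has order 124 in GF(5)[t]/(f), i.e. t^(124/q) ≠ 1 for each prime q | 124.
t^(62) mod f = 4.
t^(4) mod f = 4t + 4.
None equal 1, so t has full order 124; f is primitive.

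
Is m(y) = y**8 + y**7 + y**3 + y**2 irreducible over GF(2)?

Check for roots in GF(2): m(0) = 0 → root; m(1) = 0 → root.
m(0) = 0, so (y) divides m(y); m is reducible.

No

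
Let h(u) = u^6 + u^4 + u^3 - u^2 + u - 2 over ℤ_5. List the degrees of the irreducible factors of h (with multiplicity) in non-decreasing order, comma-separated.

Roots in ℤ_5: h(0) = 3; h(1) = 1; h(2) = 4; h(3) = 4; h(4) = 2.
Complete factorization: h(u) = (u^3 + u^2 + u - 1)·(u^3 - u^2 + u + 2).
Factor degrees with multiplicity: 3 + 3 = 6.

3, 3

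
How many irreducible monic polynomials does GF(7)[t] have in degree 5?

Gauss's count: N_{7}(5) = (1/5) Σ_{d|5} μ(5/d)·7^d.
Divisors of 5: 1, 5; μ(5/d) for each: -1, 1.
Σ = − 7^1 + 7^5 = 16800.
N = 16800/5 = 3360.

3360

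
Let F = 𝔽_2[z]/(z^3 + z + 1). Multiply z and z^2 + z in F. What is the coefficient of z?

1

Multiply in 𝔽_2[z]: (z)·(z^2 + z) = z^3 + z^2.
Reduce using z^3 ≡ z + 1 (mod z^3 + z + 1).
Reduced: z^2 + z + 1.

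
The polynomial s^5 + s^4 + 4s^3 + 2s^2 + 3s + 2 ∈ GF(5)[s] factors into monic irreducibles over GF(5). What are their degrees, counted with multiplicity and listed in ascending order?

Write f(s) = s^5 + s^4 + 4s^3 + 2s^2 + 3s + 2.
Roots in GF(5): f(0) = 2; f(1) = 3; f(2) = 1; f(3) = 1; f(4) = 2.
Complete factorization: f(s) = (s^2 + 3)·(s^3 + s^2 + s + 4).
Factor degrees with multiplicity: 2 + 3 = 5.

2, 3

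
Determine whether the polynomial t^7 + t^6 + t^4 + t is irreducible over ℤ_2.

No

Write m(t) = t^7 + t^6 + t^4 + t.
Check for roots in ℤ_2: m(0) = 0 → root; m(1) = 0 → root.
m(0) = 0, so (t) divides m(t); m is reducible.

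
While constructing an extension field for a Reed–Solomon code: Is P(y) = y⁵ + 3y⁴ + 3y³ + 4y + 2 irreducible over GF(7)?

No

Check for roots in GF(7): P(0) = 2; P(1) = 6; P(2) = 2; P(3) = 0 → root; P(4) = 0 → root; P(5) = 0 → root; P(6) = 4.
P(3) = 0, so (y − 3) divides P(y); P is reducible.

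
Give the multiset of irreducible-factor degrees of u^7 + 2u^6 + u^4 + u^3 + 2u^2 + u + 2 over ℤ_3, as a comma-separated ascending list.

7

Write f(u) = u^7 + 2u^6 + u^4 + u^3 + 2u^2 + u + 2.
Roots in ℤ_3: f(0) = 2; f(1) = 1; f(2) = 1.
Complete factorization: f(u) = (u^7 + 2u^6 + u^4 + u^3 + 2u^2 + u + 2).
Factor degrees with multiplicity: 7 = 7.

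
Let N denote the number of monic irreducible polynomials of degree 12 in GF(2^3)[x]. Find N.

By the necklace-counting formula, N_8(12) = (1/12) Σ_{d|12} μ(12/d)·8^d.
Divisors of 12: 1, 2, 3, 4, 6, 12; μ(12/d) for each: 0, 1, 0, -1, -1, 1.
Σ = 8^2 − 8^4 − 8^6 + 8^12 = 68719210560.
N = 68719210560/12 = 5726600880.

5726600880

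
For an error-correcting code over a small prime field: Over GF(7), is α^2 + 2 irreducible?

Yes

Write m(α) = α^2 + 2.
Check for roots in GF(7): m(0) = 2; m(1) = 3; m(2) = 6; m(3) = 4; m(4) = 4; m(5) = 6; m(6) = 3.
No roots. A degree-2 polynomial over a field with no linear factor is irreducible.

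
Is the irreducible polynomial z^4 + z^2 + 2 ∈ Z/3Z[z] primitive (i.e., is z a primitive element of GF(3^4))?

No

Write f(z) = z^4 + z^2 + 2.
|GF(3^4)^×| = 3^4 − 1 = 80. Prime factorization: 80 = 2^4·5.
f is primitive ⇔ z has order 80 in GF(3)[z]/(f), i.e. z^(80/q) ≠ 1 for each prime q | 80.
z^(40) mod f = 2.
z^(16) mod f = 1
Since z^(16) = 1, the order of z divides 16 < 80; not primitive.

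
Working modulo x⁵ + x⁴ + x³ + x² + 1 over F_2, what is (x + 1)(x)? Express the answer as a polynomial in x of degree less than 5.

x^2 + x

Multiply in F_2[x]: (x + 1)·(x) = x² + x.
Reduced: x² + x.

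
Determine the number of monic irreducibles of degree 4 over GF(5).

Gauss's count: N_{5}(4) = (1/4) Σ_{d|4} μ(4/d)·5^d.
Divisors of 4: 1, 2, 4; μ(4/d) for each: 0, -1, 1.
Σ = − 5^2 + 5^4 = 600.
N = 600/4 = 150.

150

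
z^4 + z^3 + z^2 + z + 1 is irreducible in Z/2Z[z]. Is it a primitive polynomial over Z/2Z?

No

Write f(z) = z^4 + z^3 + z^2 + z + 1.
|GF(2^4)^×| = 2^4 − 1 = 15. Prime factorization: 15 = 3·5.
f is primitive ⇔ z has order 15 in GF(2)[z]/(f), i.e. z^(15/q) ≠ 1 for each prime q | 15.
z^(5) mod f = 1
z^(3) mod f = z^3.
Since z^(5) = 1, the order of z divides 5 < 15; not primitive.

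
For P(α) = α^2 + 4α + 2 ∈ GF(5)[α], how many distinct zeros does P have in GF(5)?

Evaluate at each of the 5 elements of GF(5):
P(0) = 2; P(1) = 2; P(2) = 4; P(3) = 3; P(4) = 4.
No element is a root.

0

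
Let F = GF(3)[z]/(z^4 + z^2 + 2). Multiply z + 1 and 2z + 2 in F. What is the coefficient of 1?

2

Multiply in GF(3)[z]: (z + 1)·(2z + 2) = 2z^2 + z + 2.
Reduced: 2z^2 + z + 2.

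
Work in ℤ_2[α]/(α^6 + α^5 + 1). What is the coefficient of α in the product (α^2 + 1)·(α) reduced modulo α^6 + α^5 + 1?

1

Multiply in ℤ_2[α]: (α^2 + 1)·(α) = α^3 + α.
Reduced: α^3 + α.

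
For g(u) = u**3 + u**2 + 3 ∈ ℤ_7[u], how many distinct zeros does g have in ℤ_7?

0

Evaluate at each of the 7 elements of ℤ_7:
g(0) = 3; g(1) = 5; g(2) = 1; g(3) = 4; g(4) = 6; g(5) = 6; g(6) = 3.
No element is a root.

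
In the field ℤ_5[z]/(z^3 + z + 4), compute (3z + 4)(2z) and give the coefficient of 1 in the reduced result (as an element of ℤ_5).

0

Multiply in ℤ_5[z]: (3z + 4)·(2z) = z^2 + 3z.
Reduced: z^2 + 3z.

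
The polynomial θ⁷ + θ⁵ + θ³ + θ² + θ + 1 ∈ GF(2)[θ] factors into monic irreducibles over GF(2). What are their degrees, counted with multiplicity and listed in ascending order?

1, 1, 2, 3

Write f(θ) = θ⁷ + θ⁵ + θ³ + θ² + θ + 1.
Roots in GF(2): f(0) = 1; f(1) = 0 → root.
Linear factors from roots: (θ + 1).
Complete factorization: f(θ) = (θ + 1)^2·(θ² + θ + 1)·(θ³ + θ² + 1).
Factor degrees with multiplicity: 1 + 1 + 2 + 3 = 7.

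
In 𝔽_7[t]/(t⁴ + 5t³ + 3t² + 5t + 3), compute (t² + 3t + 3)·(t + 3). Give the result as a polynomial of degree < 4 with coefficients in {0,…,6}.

t^3 + 6t^2 + 5t + 2

Multiply in 𝔽_7[t]: (t² + 3t + 3)·(t + 3) = t³ + 6t² + 5t + 2.
Reduced: t³ + 6t² + 5t + 2.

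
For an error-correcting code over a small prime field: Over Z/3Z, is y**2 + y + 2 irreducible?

Write P(y) = y**2 + y + 2.
Check for roots in Z/3Z: P(0) = 2; P(1) = 1; P(2) = 2.
No roots. A degree-2 polynomial over a field with no linear factor is irreducible.

Yes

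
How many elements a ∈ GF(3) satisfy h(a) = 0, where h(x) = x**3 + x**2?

Evaluate at each of the 3 elements of GF(3):
h(0) = 0 → root; h(1) = 2; h(2) = 0 → root.
Roots: {0, 2}.

2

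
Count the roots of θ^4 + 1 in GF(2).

Write h(θ) = θ^4 + 1.
Evaluate at each of the 2 elements of GF(2):
h(0) = 1; h(1) = 0 → root.
Roots: {1}.

1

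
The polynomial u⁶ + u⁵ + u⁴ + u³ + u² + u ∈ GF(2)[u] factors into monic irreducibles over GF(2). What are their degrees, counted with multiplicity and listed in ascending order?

1, 1, 2, 2

Write h(u) = u⁶ + u⁵ + u⁴ + u³ + u² + u.
Roots in GF(2): h(0) = 0 → root; h(1) = 0 → root.
Linear factors from roots: (u), (u + 1).
Complete factorization: h(u) = (u)·(u + 1)·(u² + u + 1)^2.
Factor degrees with multiplicity: 1 + 1 + 2 + 2 = 6.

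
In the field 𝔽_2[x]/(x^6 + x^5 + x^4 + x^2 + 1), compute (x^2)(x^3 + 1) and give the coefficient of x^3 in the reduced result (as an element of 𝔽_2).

0

Multiply in 𝔽_2[x]: (x^2)·(x^3 + 1) = x^5 + x^2.
Reduced: x^5 + x^2.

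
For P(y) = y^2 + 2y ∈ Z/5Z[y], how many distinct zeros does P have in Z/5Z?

2

Evaluate at each of the 5 elements of Z/5Z:
P(0) = 0 → root; P(1) = 3; P(2) = 3; P(3) = 0 → root; P(4) = 4.
Roots: {0, 3}.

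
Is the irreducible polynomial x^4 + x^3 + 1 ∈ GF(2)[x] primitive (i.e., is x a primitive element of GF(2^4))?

Yes

Write f(x) = x^4 + x^3 + 1.
|GF(2^4)^×| = 2^4 − 1 = 15. Prime factorization: 15 = 3·5.
f is primitive ⇔ x has order 15 in GF(2)[x]/(f), i.e. x^(15/q) ≠ 1 for each prime q | 15.
x^(5) mod f = x^3 + x + 1.
x^(3) mod f = x^3.
None equal 1, so x has full order 15; f is primitive.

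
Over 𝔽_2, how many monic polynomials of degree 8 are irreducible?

Gauss's count: N_{2}(8) = (1/8) Σ_{d|8} μ(8/d)·2^d.
Divisors of 8: 1, 2, 4, 8; μ(8/d) for each: 0, 0, -1, 1.
Σ = − 2^4 + 2^8 = 240.
N = 240/8 = 30.

30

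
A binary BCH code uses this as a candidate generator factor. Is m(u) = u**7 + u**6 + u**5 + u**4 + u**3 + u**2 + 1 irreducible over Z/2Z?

Yes

Check for roots in Z/2Z: m(0) = 1; m(1) = 1.
No roots, so no linear factors.
Monic irreducibles of degree 2 over GF(2): u**2 + u + 1.
None of them divide m (all give nonzero remainder).
Monic irreducibles of degree 3 over GF(2): u**3 + u + 1, u**3 + u**2 + 1.
None of them divide m (all give nonzero remainder).
No irreducible factor of degree ≤ 3 exists, so m is irreducible over GF(2).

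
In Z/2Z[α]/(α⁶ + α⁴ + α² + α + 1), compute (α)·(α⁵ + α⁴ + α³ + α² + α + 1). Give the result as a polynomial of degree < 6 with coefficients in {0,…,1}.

Multiply in Z/2Z[α]: (α)·(α⁵ + α⁴ + α³ + α² + α + 1) = α⁶ + α⁵ + α⁴ + α³ + α² + α.
Reduce using α⁶ ≡ α⁴ + α² + α + 1 (mod α⁶ + α⁴ + α² + α + 1).
Reduced: α⁵ + α³ + 1.

α^5 + α^3 + 1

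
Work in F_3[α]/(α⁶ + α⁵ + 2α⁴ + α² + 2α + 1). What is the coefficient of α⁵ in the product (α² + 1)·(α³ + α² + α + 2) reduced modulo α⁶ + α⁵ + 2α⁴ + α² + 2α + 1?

Multiply in F_3[α]: (α² + 1)·(α³ + α² + α + 2) = α⁵ + α⁴ + 2α³ + α + 2.
Reduced: α⁵ + α⁴ + 2α³ + α + 2.

1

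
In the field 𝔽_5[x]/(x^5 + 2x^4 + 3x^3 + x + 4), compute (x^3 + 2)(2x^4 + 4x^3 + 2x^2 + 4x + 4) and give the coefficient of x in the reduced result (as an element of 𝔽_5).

2

Multiply in 𝔽_5[x]: (x^3 + 2)·(2x^4 + 4x^3 + 2x^2 + 4x + 4) = 2x^7 + 4x^6 + 2x^5 + 3x^4 + 2x^3 + 4x^2 + 3x + 3.
Reduce using x^5 ≡ 3x^4 + 2x^3 + 4x + 1 (mod x^5 + 2x^4 + 3x^3 + x + 4).
Reduced: x^4 + 2x^3 + x^2 + 2x + 4.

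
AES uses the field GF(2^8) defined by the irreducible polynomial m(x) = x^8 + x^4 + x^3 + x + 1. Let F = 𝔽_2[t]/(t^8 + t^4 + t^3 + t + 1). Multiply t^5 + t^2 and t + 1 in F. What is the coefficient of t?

Multiply in 𝔽_2[t]: (t^5 + t^2)·(t + 1) = t^6 + t^5 + t^3 + t^2.
Reduced: t^6 + t^5 + t^3 + t^2.

0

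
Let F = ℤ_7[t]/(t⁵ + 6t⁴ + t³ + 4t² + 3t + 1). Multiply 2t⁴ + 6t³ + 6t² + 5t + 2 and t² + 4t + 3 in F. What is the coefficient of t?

1

Multiply in ℤ_7[t]: (2t⁴ + 6t³ + 6t² + 5t + 2)·(t² + 4t + 3) = 2t⁶ + t⁴ + 5t³ + 5t² + 2t + 6.
Reduce using t⁵ ≡ t⁴ + 6t³ + 3t² + 4t + 6 (mod t⁵ + 6t⁴ + t³ + 4t² + 3t + 1).
Reduced: t⁴ + 2t³ + 5t² + t + 4.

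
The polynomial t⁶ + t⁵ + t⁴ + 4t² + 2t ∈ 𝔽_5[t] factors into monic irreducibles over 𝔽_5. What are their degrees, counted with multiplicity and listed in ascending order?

1, 1, 2, 2

Write g(t) = t⁶ + t⁵ + t⁴ + 4t² + 2t.
Roots in 𝔽_5: g(0) = 0 → root; g(1) = 4; g(2) = 2; g(3) = 0 → root; g(4) = 3.
Linear factors from roots: (t), (t + 2).
Complete factorization: g(t) = (t)·(t + 2)·(t² + t + 2)·(t² + 3t + 3).
Factor degrees with multiplicity: 1 + 1 + 2 + 2 = 6.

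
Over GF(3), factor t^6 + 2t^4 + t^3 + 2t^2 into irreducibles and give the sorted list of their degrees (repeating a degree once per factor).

1, 1, 1, 1, 2

Write f(t) = t^6 + 2t^4 + t^3 + 2t^2.
Roots in GF(3): f(0) = 0 → root; f(1) = 0 → root; f(2) = 1.
Linear factors from roots: (t), (t + 2).
Complete factorization: f(t) = (t)^2·(t + 2)^2·(t^2 + 2t + 2).
Factor degrees with multiplicity: 1 + 1 + 1 + 1 + 2 = 6.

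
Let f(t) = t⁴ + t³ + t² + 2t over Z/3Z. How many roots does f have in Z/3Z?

Evaluate at each of the 3 elements of Z/3Z:
f(0) = 0 → root; f(1) = 2; f(2) = 2.
Roots: {0}.

1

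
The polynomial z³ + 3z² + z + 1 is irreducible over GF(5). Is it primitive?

Write f(z) = z³ + 3z² + z + 1.
|GF(5^3)^×| = 5^3 − 1 = 124. Prime factorization: 124 = 2^2·31.
f is primitive ⇔ z has order 124 in GF(5)[z]/(f), i.e. z^(124/q) ≠ 1 for each prime q | 124.
z^(62) mod f = 1
z^(4) mod f = 3z² + 2z + 3.
Since z^(62) = 1, the order of z divides 62 < 124; not primitive.

No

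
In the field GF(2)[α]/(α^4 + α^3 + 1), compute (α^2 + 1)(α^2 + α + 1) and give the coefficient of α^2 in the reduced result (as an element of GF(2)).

Multiply in GF(2)[α]: (α^2 + 1)·(α^2 + α + 1) = α^4 + α^3 + α + 1.
Reduce using α^4 ≡ α^3 + 1 (mod α^4 + α^3 + 1).
Reduced: α.

0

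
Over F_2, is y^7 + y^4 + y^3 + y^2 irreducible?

Write f(y) = y^7 + y^4 + y^3 + y^2.
Check for roots in F_2: f(0) = 0 → root; f(1) = 0 → root.
f(0) = 0, so (y) divides f(y); f is reducible.

No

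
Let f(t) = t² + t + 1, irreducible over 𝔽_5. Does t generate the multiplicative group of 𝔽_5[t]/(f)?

No

|GF(5^2)^×| = 5^2 − 1 = 24. Prime factorization: 24 = 2^3·3.
f is primitive ⇔ t has order 24 in GF(5)[t]/(f), i.e. t^(24/q) ≠ 1 for each prime q | 24.
t^(12) mod f = 1
t^(8) mod f = 4t + 4.
Since t^(12) = 1, the order of t divides 12 < 24; not primitive.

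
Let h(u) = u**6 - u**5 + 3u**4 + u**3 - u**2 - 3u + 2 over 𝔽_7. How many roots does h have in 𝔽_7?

2

Evaluate at each of the 7 elements of 𝔽_7:
h(0) = 2; h(1) = 2; h(2) = 3; h(3) = 5; h(4) = 0 → root; h(5) = 0 → root; h(6) = 1.
Roots: {4, 5}.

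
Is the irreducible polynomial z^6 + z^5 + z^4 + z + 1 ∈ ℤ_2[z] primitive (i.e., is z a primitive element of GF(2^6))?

Write f(z) = z^6 + z^5 + z^4 + z + 1.
|GF(2^6)^×| = 2^6 − 1 = 63. Prime factorization: 63 = 3^2·7.
f is primitive ⇔ z has order 63 in GF(2)[z]/(f), i.e. z^(63/q) ≠ 1 for each prime q | 63.
z^(21) mod f = z^4 + z^3 + 1.
z^(9) mod f = z^5 + z^2 + z + 1.
None equal 1, so z has full order 63; f is primitive.

Yes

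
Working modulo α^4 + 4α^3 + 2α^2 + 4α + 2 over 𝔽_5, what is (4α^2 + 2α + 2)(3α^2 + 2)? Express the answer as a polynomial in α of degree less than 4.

Multiply in 𝔽_5[α]: (4α^2 + 2α + 2)·(3α^2 + 2) = 2α^4 + α^3 + 4α^2 + 4α + 4.
Reduce using α^4 ≡ α^3 + 3α^2 + α + 3 (mod α^4 + 4α^3 + 2α^2 + 4α + 2).
Reduced: 3α^3 + α.

3α^3 + α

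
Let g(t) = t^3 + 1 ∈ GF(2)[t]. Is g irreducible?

No

Check for roots in GF(2): g(0) = 1; g(1) = 0 → root.
g(1) = 0, so (t − 1) divides g(t); g is reducible.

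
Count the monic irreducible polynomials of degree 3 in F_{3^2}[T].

240

By the necklace-counting formula, N_9(3) = (1/3) Σ_{d|3} μ(3/d)·9^d.
Divisors of 3: 1, 3; μ(3/d) for each: -1, 1.
Σ = − 9^1 + 9^3 = 720.
N = 720/3 = 240.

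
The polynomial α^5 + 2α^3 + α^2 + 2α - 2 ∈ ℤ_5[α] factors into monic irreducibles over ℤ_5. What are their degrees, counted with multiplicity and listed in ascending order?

Write h(α) = α^5 + 2α^3 + α^2 + 2α - 2.
Roots in ℤ_5: h(0) = 3; h(1) = 4; h(2) = 4; h(3) = 0 → root; h(4) = 4.
Linear factors from roots: (α + 2).
Complete factorization: h(α) = (α + 2)·(α^2 - 2)·(α^2 - 2α - 2).
Factor degrees with multiplicity: 1 + 2 + 2 = 5.

1, 2, 2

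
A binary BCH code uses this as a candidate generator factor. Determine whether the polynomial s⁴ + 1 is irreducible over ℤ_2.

Write f(s) = s⁴ + 1.
Check for roots in ℤ_2: f(0) = 1; f(1) = 0 → root.
f(1) = 0, so (s − 1) divides f(s); f is reducible.

No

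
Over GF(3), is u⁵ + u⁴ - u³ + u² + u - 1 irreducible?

Write g(u) = u⁵ + u⁴ - u³ + u² + u - 1.
Check for roots in GF(3): g(0) = 2; g(1) = 2; g(2) = 0 → root.
g(2) = 0, so (u − 2) divides g(u); g is reducible.

No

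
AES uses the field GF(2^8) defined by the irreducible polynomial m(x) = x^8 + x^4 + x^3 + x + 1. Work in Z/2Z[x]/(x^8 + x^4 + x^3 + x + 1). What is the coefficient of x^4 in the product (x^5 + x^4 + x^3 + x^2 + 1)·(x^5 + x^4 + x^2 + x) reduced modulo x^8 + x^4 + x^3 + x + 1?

1

Multiply in Z/2Z[x]: (x^5 + x^4 + x^3 + x^2 + 1)·(x^5 + x^4 + x^2 + x) = x^10 + x^7 + x^6 + x^5 + x^4 + x^3 + x^2 + x.
Reduce using x^8 ≡ x^4 + x^3 + x + 1 (mod x^8 + x^4 + x^3 + x + 1).
Reduced: x^7 + x^4 + x.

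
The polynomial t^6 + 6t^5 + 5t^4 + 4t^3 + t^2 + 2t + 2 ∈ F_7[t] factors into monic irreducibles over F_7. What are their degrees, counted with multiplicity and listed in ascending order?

Write g(t) = t^6 + 6t^5 + 5t^4 + 4t^3 + t^2 + 2t + 2.
Linear factors from roots: (t + 6), (t + 5), (t + 3).
Complete factorization: g(t) = (t + 3)·(t + 5)·(t + 6)·(t^3 + 6t^2 + 5t + 5).
Factor degrees with multiplicity: 1 + 1 + 1 + 3 = 6.

1, 1, 1, 3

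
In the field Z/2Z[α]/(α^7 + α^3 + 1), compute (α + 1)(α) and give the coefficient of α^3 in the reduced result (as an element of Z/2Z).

Multiply in Z/2Z[α]: (α + 1)·(α) = α^2 + α.
Reduced: α^2 + α.

0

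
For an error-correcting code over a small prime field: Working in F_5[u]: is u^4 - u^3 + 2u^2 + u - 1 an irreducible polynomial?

Yes

Write f(u) = u^4 - u^3 + 2u^2 + u - 1.
Check for roots in F_5: f(0) = 4; f(1) = 2; f(2) = 2; f(3) = 4; f(4) = 2.
No roots, so no linear factors.
Degree-2 irreducible divisors: test the 10 monic irreducibles of degree 2 over GF(5).
None of them divide f (all give nonzero remainder).
No irreducible factor of degree ≤ 2 exists, so f is irreducible over GF(5).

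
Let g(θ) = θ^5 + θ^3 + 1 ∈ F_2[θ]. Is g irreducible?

Yes

Check for roots in F_2: g(0) = 1; g(1) = 1.
No roots, so no linear factors.
Monic irreducibles of degree 2 over GF(2): θ^2 + θ + 1.
None of them divide g (all give nonzero remainder).
No irreducible factor of degree ≤ 2 exists, so g is irreducible over GF(2).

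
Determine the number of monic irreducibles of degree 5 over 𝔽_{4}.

Gauss's count: N_{4}(5) = (1/5) Σ_{d|5} μ(5/d)·4^d.
Divisors of 5: 1, 5; μ(5/d) for each: -1, 1.
Σ = − 4^1 + 4^5 = 1020.
N = 1020/5 = 204.

204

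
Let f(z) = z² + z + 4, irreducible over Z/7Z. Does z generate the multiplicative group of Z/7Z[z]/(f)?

|GF(7^2)^×| = 7^2 − 1 = 48. Prime factorization: 48 = 2^4·3.
f is primitive ⇔ z has order 48 in GF(7)[z]/(f), i.e. z^(48/q) ≠ 1 for each prime q | 48.
z^(24) mod f = 1
z^(16) mod f = 2.
Since z^(24) = 1, the order of z divides 24 < 48; not primitive.

No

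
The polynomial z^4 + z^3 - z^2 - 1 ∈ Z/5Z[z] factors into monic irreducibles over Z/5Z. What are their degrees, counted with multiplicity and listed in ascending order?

1, 1, 2

Write h(z) = z^4 + z^3 - z^2 - 1.
Roots in Z/5Z: h(0) = 4; h(1) = 0 → root; h(2) = 4; h(3) = 3; h(4) = 3.
Linear factors from roots: (z - 1).
Complete factorization: h(z) = (z - 1)^2·(z^2 - 2z - 1).
Factor degrees with multiplicity: 1 + 1 + 2 = 4.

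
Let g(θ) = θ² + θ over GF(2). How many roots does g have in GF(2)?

2

Evaluate at each of the 2 elements of GF(2):
g(0) = 0 → root; g(1) = 0 → root.
Roots: {0, 1}.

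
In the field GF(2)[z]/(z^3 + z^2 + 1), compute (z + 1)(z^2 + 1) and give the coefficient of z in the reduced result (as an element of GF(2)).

Multiply in GF(2)[z]: (z + 1)·(z^2 + 1) = z^3 + z^2 + z + 1.
Reduce using z^3 ≡ z^2 + 1 (mod z^3 + z^2 + 1).
Reduced: z.

1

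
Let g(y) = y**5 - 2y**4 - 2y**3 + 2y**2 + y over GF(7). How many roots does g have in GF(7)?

5

Evaluate at each of the 7 elements of GF(7):
g(0) = 0 → root; g(1) = 0 → root; g(2) = 1; g(3) = 6; g(4) = 0 → root; g(5) = 0 → root; g(6) = 0 → root.
Roots: {0, 1, 4, 5, 6}.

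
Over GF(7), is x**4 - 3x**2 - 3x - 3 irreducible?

No

Write m(x) = x**4 - 3x**2 - 3x - 3.
Check for roots in GF(7): m(0) = 4; m(1) = 6; m(2) = 2; m(3) = 0 → root; m(4) = 4; m(5) = 0 → root; m(6) = 5.
m(3) = 0, so (x − 3) divides m(x); m is reducible.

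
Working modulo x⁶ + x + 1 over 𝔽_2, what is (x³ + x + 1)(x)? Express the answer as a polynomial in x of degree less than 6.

Multiply in 𝔽_2[x]: (x³ + x + 1)·(x) = x⁴ + x² + x.
Reduced: x⁴ + x² + x.

x^4 + x^2 + x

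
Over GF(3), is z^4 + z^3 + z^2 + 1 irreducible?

Yes

Write P(z) = z^4 + z^3 + z^2 + 1.
Check for roots in GF(3): P(0) = 1; P(1) = 1; P(2) = 2.
No roots, so no linear factors.
Monic irreducibles of degree 2 over GF(3): z^2 + 1, z^2 + z - 1, z^2 - z - 1.
None of them divide P (all give nonzero remainder).
No irreducible factor of degree ≤ 2 exists, so P is irreducible over GF(3).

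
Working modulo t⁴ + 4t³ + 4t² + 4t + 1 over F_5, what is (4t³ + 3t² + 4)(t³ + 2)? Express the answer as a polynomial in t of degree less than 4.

4t^3 + 4t + 2

Multiply in F_5[t]: (4t³ + 3t² + 4)·(t³ + 2) = 4t⁶ + 3t⁵ + 2t³ + t² + 3.
Reduce using t⁴ ≡ t³ + t² + t + 4 (mod t⁴ + 4t³ + 4t² + 4t + 1).
Reduced: 4t³ + 4t + 2.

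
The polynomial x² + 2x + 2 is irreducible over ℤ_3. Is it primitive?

Yes

Write f(x) = x² + 2x + 2.
|GF(3^2)^×| = 3^2 − 1 = 8. Prime factorization: 8 = 2^3.
f is primitive ⇔ x has order 8 in GF(3)[x]/(f), i.e. x^(8/q) ≠ 1 for each prime q | 8.
x^(4) mod f = 2.
None equal 1, so x has full order 8; f is primitive.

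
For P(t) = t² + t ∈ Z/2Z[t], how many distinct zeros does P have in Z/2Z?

Evaluate at each of the 2 elements of Z/2Z:
P(0) = 0 → root; P(1) = 0 → root.
Roots: {0, 1}.

2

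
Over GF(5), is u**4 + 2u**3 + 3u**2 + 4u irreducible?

No

Write g(u) = u**4 + 2u**3 + 3u**2 + 4u.
Check for roots in GF(5): g(0) = 0 → root; g(1) = 0 → root; g(2) = 2; g(3) = 4; g(4) = 3.
g(0) = 0, so (u) divides g(u); g is reducible.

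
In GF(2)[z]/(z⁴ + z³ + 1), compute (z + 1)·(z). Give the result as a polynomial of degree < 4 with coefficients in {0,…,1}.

Multiply in GF(2)[z]: (z + 1)·(z) = z² + z.
Reduced: z² + z.

z^2 + z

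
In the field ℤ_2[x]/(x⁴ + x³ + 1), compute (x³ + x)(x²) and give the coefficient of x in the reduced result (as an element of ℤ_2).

Multiply in ℤ_2[x]: (x³ + x)·(x²) = x⁵ + x³.
Reduce using x⁴ ≡ x³ + 1 (mod x⁴ + x³ + 1).
Reduced: x + 1.

1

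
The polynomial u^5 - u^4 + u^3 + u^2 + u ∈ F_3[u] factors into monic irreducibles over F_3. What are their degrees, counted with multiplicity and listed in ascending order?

1, 1, 1, 2

Write f(u) = u^5 - u^4 + u^3 + u^2 + u.
Roots in F_3: f(0) = 0 → root; f(1) = 0 → root; f(2) = 0 → root.
Linear factors from roots: (u), (u - 1), (u + 1).
Complete factorization: f(u) = (u)·(u + 1)·(u - 1)·(u^2 - u - 1).
Factor degrees with multiplicity: 1 + 1 + 1 + 2 = 5.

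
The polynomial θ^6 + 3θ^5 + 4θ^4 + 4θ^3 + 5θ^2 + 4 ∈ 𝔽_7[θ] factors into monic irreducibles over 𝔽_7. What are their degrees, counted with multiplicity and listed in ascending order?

1, 1, 1, 1, 2

Write g(θ) = θ^6 + 3θ^5 + 4θ^4 + 4θ^3 + 5θ^2 + 4.
Linear factors from roots: (θ + 6), (θ + 5), (θ + 4), (θ + 1).
Complete factorization: g(θ) = (θ + 1)·(θ + 4)·(θ + 5)·(θ + 6)·(θ^2 + θ + 4).
Factor degrees with multiplicity: 1 + 1 + 1 + 1 + 2 = 6.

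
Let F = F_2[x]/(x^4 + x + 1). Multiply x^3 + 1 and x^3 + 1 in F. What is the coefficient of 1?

Multiply in F_2[x]: (x^3 + 1)·(x^3 + 1) = x^6 + 1.
Reduce using x^4 ≡ x + 1 (mod x^4 + x + 1).
Reduced: x^3 + x^2 + 1.

1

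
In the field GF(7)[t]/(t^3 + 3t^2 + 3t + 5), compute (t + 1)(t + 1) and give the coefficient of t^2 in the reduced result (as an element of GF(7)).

1

Multiply in GF(7)[t]: (t + 1)·(t + 1) = t^2 + 2t + 1.
Reduced: t^2 + 2t + 1.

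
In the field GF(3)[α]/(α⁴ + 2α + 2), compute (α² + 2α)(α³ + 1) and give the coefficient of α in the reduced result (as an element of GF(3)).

Multiply in GF(3)[α]: (α² + 2α)·(α³ + 1) = α⁵ + 2α⁴ + α² + 2α.
Reduce using α⁴ ≡ α + 1 (mod α⁴ + 2α + 2).
Reduced: 2α² + 2α + 2.

2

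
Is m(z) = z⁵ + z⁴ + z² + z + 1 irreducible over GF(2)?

Check for roots in GF(2): m(0) = 1; m(1) = 1.
No roots, so no linear factors.
Monic irreducibles of degree 2 over GF(2): z² + z + 1.
None of them divide m (all give nonzero remainder).
No irreducible factor of degree ≤ 2 exists, so m is irreducible over GF(2).

Yes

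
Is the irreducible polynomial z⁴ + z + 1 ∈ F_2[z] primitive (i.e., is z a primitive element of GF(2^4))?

Write f(z) = z⁴ + z + 1.
|GF(2^4)^×| = 2^4 − 1 = 15. Prime factorization: 15 = 3·5.
f is primitive ⇔ z has order 15 in GF(2)[z]/(f), i.e. z^(15/q) ≠ 1 for each prime q | 15.
z^(5) mod f = z² + z.
z^(3) mod f = z³.
None equal 1, so z has full order 15; f is primitive.

Yes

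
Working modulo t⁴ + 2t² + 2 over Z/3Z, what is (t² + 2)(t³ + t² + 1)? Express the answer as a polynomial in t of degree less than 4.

t^2 + t

Multiply in Z/3Z[t]: (t² + 2)·(t³ + t² + 1) = t⁵ + t⁴ + 2t³ + 2.
Reduce using t⁴ ≡ t² + 1 (mod t⁴ + 2t² + 2).
Reduced: t² + t.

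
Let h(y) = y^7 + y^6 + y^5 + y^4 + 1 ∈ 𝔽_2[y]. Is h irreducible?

Yes

Check for roots in 𝔽_2: h(0) = 1; h(1) = 1.
No roots, so no linear factors.
Monic irreducibles of degree 2 over GF(2): y^2 + y + 1.
None of them divide h (all give nonzero remainder).
Monic irreducibles of degree 3 over GF(2): y^3 + y + 1, y^3 + y^2 + 1.
None of them divide h (all give nonzero remainder).
No irreducible factor of degree ≤ 3 exists, so h is irreducible over GF(2).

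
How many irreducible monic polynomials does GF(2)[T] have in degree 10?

99

The number of monic irreducibles of degree 10 over GF(2) is (1/10)·Σ_{d∣10} μ(10/d) 2^d.
Divisors of 10: 1, 2, 5, 10; μ(10/d) for each: 1, -1, -1, 1.
Σ = 2^1 − 2^2 − 2^5 + 2^10 = 990.
N = 990/10 = 99.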